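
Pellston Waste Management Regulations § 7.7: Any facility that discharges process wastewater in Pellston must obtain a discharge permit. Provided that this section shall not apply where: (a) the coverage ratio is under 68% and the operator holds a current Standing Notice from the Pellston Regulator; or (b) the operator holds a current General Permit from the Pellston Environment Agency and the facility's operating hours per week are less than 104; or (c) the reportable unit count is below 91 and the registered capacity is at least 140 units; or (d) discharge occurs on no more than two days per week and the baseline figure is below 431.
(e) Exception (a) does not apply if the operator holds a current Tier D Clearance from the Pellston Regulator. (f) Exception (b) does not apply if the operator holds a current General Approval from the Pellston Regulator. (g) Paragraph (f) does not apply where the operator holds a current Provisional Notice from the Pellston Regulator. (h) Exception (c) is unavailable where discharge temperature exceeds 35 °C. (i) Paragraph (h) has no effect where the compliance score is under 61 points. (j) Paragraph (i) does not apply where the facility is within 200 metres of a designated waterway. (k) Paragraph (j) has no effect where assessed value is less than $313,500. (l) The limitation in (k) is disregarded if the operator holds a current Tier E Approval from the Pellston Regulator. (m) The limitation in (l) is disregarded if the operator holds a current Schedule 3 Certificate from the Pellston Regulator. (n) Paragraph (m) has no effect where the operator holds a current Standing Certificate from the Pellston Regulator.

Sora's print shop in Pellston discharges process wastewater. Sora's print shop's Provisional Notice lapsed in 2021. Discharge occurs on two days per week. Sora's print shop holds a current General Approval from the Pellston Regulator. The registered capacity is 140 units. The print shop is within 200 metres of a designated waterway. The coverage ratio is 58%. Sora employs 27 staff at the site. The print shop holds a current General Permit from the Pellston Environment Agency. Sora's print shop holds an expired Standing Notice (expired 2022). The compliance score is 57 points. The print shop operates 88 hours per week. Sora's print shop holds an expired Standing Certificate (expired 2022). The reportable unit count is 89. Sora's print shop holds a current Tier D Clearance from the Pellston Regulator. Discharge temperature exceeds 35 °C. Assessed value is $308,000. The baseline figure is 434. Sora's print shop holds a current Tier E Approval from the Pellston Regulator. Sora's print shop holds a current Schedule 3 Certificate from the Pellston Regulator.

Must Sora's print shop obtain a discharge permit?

No — exception (c) applies; Sora's print shop is not required to obtain a discharge permit.

Exception (a) does not apply: there is no Standing Notice in force.
Exception (b) is satisfied on its face — a current General Permit is held; the facility's operating hours per week are 88, less than the 104 limit. Turning to paragraphs (f)–(g): (f) operates against (b): a current General Approval is held. (g), which would lift (f), does not operate here — the Provisional Notice is not current. So (b) is unavailable.
Exception (c): the reportable unit count is 89, below the 91 limit; the registered capacity is 140 units, meeting the 140 units threshold — every condition holds. Considering the limiting provisions: (h) would limit (c) — discharge temperature exceeds 35 °C — but (i) sets (h) aside: (i) operates against (h): the compliance score is 57 points, under the 61 points limit. (j) operates (the print shop is within 200 m of a designated waterway), but is set aside by (k): (k) applies — assessed value is $308,000, less than the $313,500 limit. (l) would limit (k) — a current Tier E Approval is held — but (m) sets (l) aside: (m) operates against (l): a current Schedule 3 Certificate is held. (n) is not triggered (the Standing Certificate is not current), so (m) stands. Exception (c) stands.
Exception (d) requires that the baseline figure is below 431; but the baseline figure is 434, not below 431, so (d) is unavailable.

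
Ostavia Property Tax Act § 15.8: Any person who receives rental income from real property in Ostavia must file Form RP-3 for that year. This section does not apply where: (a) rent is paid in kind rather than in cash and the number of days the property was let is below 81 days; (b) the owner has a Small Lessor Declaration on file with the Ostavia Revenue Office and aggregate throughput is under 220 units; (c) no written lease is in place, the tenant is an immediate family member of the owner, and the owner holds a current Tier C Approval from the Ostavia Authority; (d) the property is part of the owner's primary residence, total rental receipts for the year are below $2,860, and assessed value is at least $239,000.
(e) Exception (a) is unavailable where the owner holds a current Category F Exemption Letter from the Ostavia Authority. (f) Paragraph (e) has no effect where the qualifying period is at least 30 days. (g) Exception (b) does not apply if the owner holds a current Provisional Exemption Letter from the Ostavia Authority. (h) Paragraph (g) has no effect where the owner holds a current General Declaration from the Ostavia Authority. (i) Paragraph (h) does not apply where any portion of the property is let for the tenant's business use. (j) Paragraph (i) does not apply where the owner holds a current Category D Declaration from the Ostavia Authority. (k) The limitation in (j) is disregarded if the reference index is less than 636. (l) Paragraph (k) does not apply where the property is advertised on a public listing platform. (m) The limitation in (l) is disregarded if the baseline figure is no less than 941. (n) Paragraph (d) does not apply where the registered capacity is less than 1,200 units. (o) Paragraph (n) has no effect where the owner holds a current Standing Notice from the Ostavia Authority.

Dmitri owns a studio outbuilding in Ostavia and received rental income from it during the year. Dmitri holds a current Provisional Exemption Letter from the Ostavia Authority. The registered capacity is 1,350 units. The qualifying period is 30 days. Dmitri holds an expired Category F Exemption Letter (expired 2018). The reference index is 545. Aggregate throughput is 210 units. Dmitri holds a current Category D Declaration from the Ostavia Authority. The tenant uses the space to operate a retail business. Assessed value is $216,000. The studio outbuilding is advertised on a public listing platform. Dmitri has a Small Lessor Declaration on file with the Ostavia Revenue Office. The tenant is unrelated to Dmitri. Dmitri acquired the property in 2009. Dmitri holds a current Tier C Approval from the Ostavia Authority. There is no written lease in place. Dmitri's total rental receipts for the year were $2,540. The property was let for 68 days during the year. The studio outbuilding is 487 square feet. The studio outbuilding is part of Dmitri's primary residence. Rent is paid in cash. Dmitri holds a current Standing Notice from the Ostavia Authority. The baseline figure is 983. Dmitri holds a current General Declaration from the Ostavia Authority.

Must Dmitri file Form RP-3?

Exception (a) does not apply: rent is paid in cash.
Exception (b) is satisfied on its face — a Small Lessor Declaration is on file; aggregate throughput is 210 units, under the 220 units limit. But applying paragraphs (g)–(m): (g) operates against (b): a current Provisional Exemption Letter is held. (h) is triggered (a current General Declaration is held), but yields to (i): (i) applies — the space is let for business use. (j) would limit (i) — a current Category D Declaration is held — but (k) sets (j) aside: (k) applies — the reference index is 545, less than the 636 limit. (l) is engaged (the property is publicly advertised), but is itself disapplied by (m): (m) operates — the baseline figure is 983, meeting the 941 threshold. So (b) is unavailable.
Exception (c) does not apply: the tenant is unrelated to the owner.
Exception (d) does not apply: assessed value is $216,000, short of $239,000.
No exception is made out. Dmitri falls within the general rule.

Yes — Dmitri must file Form RP-3.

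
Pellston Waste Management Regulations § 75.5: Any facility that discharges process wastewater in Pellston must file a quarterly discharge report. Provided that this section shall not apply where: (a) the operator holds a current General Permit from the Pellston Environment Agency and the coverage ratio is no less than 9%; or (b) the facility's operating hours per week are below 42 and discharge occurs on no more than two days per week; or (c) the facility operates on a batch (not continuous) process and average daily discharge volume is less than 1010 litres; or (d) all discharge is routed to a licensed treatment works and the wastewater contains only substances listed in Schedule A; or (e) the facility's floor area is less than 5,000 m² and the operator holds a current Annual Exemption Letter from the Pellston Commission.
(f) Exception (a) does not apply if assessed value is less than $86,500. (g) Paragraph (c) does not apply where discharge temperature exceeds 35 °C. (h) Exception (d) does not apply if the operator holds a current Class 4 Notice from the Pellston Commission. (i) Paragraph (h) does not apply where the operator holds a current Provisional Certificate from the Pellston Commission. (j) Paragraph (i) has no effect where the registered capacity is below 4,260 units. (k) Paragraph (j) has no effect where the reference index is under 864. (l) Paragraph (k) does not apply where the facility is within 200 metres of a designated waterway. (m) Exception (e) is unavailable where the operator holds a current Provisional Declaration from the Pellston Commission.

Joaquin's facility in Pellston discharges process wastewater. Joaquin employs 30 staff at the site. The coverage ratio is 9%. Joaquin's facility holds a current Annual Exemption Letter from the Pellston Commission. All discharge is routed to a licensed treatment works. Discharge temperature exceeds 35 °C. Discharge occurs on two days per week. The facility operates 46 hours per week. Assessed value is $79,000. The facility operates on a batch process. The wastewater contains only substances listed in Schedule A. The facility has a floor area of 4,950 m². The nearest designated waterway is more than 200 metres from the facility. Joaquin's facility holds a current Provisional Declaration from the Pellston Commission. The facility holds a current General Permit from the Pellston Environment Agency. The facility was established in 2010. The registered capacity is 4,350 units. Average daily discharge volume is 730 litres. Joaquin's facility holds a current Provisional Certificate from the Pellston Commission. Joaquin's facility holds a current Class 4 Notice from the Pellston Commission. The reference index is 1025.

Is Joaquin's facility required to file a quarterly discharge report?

No — exception (d) applies; Joaquin's facility is not required to file a quarterly discharge report.

Exception (a): a current General Permit is held; the coverage ratio is 9%, meeting the 9% threshold — every condition holds. However, paragraph (f) must be considered: (f) is triggered — assessed value is $79,000, less than the $86,500 limit. So (a) is unavailable.
Exception (b) requires that the facility's operating hours per week are below 42; but the facility's operating hours per week are 46, not below 42, so (b) is unavailable.
All of (c)'s requirements are met (the facility operates on a batch process; average daily discharge volume is 730 litres, less than the 1010 litres limit). But applying paragraph (g): (g) operates against (c): discharge temperature exceeds 35 °C. (c) is therefore removed.
All of (d)'s requirements are met (discharge is routed to a licensed treatment works; the wastewater is Schedule-A-only). Under paragraphs (h)–(l): (h) would limit (d) — a current Class 4 Notice is held — but (i) sets (h) aside: (i) operates against (h): a current Provisional Certificate is held. (j), which would lift (i), is not triggered — the registered capacity is 4,350 units, not below 4,260 units. Exception (d) stands.
Exception (e)'s conditions are all satisfied: the facility's floor area is 4,950 m², less than the 5,000 m² limit; a current Annual Exemption Letter is held. But: (m) applies — a current Provisional Declaration is held. (e) is therefore removed.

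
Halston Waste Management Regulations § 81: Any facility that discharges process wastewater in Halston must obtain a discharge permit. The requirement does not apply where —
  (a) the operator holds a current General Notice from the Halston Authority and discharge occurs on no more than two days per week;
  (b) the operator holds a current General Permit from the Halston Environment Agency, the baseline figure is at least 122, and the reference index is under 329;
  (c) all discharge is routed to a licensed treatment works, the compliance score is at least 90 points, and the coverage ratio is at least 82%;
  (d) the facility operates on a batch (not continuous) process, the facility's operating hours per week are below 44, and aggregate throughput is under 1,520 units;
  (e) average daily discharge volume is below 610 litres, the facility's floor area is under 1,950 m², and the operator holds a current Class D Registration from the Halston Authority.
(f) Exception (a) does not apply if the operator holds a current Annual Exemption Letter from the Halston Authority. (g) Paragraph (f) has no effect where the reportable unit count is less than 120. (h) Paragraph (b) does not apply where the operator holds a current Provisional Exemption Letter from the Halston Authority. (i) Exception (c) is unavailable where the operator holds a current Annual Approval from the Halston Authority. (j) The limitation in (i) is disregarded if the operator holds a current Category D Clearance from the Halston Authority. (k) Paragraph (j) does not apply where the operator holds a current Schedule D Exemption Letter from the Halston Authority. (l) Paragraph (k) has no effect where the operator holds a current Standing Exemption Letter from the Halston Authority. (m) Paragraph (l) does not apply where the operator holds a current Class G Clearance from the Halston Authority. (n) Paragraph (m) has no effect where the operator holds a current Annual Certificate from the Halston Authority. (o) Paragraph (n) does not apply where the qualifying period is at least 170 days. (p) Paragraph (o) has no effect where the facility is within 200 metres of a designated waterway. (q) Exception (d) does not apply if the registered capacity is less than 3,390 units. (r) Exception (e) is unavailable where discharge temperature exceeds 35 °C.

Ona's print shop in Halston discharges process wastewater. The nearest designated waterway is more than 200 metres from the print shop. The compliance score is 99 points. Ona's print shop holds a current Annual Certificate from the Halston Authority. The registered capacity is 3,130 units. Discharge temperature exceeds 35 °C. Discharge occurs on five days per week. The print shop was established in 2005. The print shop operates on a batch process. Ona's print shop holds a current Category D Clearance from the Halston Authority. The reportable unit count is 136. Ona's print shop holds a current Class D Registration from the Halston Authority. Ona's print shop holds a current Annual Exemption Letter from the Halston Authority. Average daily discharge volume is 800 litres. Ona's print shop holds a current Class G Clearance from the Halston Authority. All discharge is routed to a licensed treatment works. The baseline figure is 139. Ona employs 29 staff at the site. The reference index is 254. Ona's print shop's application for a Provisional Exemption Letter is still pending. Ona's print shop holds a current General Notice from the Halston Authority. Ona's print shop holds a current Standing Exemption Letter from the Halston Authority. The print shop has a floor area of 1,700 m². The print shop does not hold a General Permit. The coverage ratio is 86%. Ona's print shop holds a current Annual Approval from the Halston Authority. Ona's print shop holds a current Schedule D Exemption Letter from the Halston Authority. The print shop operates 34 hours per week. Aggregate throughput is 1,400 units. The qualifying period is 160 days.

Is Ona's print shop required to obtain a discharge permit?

No — exception (c) applies; Ona's print shop is not required to obtain a discharge permit.

Exception (a) fails — discharge occurs on five days per week.
Exception (b) requires that the operator holds a current General Permit from the Halston Environment Agency; but no General Permit is held, so (b) is unavailable.
Exception (c): discharge is routed to a licensed treatment works; the compliance score is 99 points, meeting the 90 points threshold; the coverage ratio is 86%, meeting the 82% threshold — every condition holds. As to paragraphs (i)–(p): (i) is triggered (a current Annual Approval is held), but is displaced by (j): (j) operates against (i): a current Category D Clearance is held. (k) would limit (j) — a current Schedule D Exemption Letter is held — but (l) sets (k) aside: (l) operates against (k): a current Standing Exemption Letter is held. (m) would limit (l) — a current Class G Clearance is held — but (n) sets (m) aside: (n) applies — a current Annual Certificate is held. (o) is not triggered (the qualifying period is 160 days, short of 170 days), so (n) stands. Exception (c) stands.
Exception (d) is satisfied on its face — the facility operates on a batch process; the facility's operating hours per week are 34, below the 44 limit; aggregate throughput is 1,400 units, under the 1,520 units limit. However, paragraph (q) must be considered: (q) operates against (d): the registered capacity is 3,130 units, less than the 3,390 units limit. So (d) is unavailable.
Exception (e) fails — average daily discharge volume is 800 litres, not below 610 litres.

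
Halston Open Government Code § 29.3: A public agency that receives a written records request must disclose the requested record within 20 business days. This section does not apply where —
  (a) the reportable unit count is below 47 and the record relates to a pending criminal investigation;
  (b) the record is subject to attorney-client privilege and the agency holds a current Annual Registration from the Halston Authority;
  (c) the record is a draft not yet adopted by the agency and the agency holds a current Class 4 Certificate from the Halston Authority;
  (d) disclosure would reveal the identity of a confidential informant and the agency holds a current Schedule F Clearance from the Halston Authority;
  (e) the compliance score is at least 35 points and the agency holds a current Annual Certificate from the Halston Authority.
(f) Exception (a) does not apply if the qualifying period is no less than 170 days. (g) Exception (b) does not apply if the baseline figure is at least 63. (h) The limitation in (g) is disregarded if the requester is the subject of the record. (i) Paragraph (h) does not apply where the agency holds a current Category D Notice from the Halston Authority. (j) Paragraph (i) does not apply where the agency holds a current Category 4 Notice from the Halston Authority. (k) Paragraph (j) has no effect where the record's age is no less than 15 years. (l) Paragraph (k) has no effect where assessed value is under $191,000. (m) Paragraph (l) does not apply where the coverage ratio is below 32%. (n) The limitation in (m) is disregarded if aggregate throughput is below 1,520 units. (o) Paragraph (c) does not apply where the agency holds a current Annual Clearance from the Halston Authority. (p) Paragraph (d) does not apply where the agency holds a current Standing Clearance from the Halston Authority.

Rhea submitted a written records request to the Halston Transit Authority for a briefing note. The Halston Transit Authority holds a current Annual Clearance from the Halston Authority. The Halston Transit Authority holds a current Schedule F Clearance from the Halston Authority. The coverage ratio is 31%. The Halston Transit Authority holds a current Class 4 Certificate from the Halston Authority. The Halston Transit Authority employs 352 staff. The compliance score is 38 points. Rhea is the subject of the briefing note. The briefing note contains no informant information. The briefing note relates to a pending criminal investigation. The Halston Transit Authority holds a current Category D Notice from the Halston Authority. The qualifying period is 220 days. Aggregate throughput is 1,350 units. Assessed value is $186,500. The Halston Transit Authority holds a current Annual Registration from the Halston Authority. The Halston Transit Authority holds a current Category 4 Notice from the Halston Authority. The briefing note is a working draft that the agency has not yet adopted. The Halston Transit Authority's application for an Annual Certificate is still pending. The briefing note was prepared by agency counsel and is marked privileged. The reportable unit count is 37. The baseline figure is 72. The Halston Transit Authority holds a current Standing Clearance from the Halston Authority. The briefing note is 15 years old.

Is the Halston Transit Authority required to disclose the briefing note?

No — exception (b) applies; the Halston Transit Authority is not required to disclose the briefing note.

Exception (a) is satisfied on its face — the reportable unit count is 37, below the 47 limit; the briefing note relates to a pending investigation. Turning to paragraph (f): (f) is triggered — the qualifying period is 220 days, meeting the 170 days threshold. (a) is therefore removed.
Exception (b) is satisfied on its face — the briefing note is privileged; a current Annual Registration is held. Applying paragraphs (g)–(n): (g) is triggered (the baseline figure is 72, meeting the 63 threshold), but is overridden by (h): (h) operates — Rhea is the subject of the briefing note. (i) would limit (h) — a current Category D Notice is held — but (j) sets (i) aside: (j) is engaged — a current Category 4 Notice is held. (k) is triggered (the record's age is 15 years, meeting the 15 years threshold), but is overridden by (l): (l) operates — assessed value is $186,500, under the $191,000 limit. (m) applies (the coverage ratio is 31%, below the 32% limit), but is itself disapplied by (n): (n) operates against (m): aggregate throughput is 1,350 units, below the 1,520 units limit. (b) remains available.
Exception (c)'s conditions are all satisfied: the briefing note is an unadopted draft; a current Class 4 Certificate is held. But: (o) is triggered — a current Annual Clearance is held. Exception (c) does not apply.
Exception (d) requires that disclosure would reveal the identity of a confidential informant; but the briefing note contains no informant information, so (d) is unavailable.
Exception (e) does not apply: there is no Annual Certificate in force.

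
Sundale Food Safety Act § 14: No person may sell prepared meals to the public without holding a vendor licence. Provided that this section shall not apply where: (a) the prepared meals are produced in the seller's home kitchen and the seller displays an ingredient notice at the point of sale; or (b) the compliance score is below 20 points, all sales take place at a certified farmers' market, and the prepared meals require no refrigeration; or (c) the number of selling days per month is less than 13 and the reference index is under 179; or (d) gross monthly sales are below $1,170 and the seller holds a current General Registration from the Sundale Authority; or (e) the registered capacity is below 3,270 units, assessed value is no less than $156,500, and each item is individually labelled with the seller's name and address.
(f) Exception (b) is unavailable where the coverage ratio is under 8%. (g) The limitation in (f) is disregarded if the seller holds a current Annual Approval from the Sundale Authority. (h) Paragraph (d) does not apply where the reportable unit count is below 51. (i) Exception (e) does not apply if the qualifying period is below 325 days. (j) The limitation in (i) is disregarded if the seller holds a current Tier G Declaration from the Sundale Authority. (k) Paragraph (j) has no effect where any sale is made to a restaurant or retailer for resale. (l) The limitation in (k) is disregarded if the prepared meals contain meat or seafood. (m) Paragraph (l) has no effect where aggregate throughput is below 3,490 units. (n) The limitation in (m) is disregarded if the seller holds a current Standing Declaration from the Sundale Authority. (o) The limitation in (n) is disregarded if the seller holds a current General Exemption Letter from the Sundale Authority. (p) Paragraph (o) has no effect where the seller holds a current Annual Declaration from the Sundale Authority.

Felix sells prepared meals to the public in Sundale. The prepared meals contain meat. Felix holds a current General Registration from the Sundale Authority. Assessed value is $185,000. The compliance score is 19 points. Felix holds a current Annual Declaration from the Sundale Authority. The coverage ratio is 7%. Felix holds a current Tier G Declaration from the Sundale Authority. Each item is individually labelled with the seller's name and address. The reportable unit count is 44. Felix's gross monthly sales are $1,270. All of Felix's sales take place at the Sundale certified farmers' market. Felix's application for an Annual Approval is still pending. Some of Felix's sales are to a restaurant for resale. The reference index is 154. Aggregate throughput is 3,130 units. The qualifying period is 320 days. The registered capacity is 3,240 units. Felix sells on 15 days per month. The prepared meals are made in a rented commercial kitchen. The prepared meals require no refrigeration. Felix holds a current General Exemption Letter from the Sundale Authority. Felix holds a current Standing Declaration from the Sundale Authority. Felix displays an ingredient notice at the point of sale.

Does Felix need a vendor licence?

No — exception (e) applies; Felix is not required to hold a vendor licence.

Exception (a) does not apply: the prepared meals are made in a commercial kitchen, not a home kitchen.
Exception (b)'s conditions are all satisfied: the compliance score is 19 points, below the 20 points limit; all sales are at a certified farmers' market; the prepared meals are shelf-stable. However, paragraphs (f)–(g) must be considered: (f) is engaged — the coverage ratio is 7%, under the 8% limit. (g), which would lift (f), does not operate here — no current Annual Approval is held. (b) is therefore removed.
Exception (c) fails — the number of selling days per month is 15, not less than 13.
Exception (d) fails — gross monthly sales are $1,270, not below $1,170.
All of (e)'s requirements are met (the registered capacity is 3,240 units, below the 3,270 units limit; assessed value is $185,000, meeting the $156,500 threshold; items are individually labelled). Under paragraphs (i)–(p): (i) would limit (e) — the qualifying period is 320 days, below the 325 days limit — but (j) sets (i) aside: (j) operates against (i): a current Tier G Declaration is held. (k) is engaged (some sales are to a restaurant for resale), but is set aside by (l): (l) is engaged — the prepared meals contain meat. (m) is engaged (aggregate throughput is 3,130 units, below the 3,490 units limit), but is displaced by (n): (n) is engaged — a current Standing Declaration is held. (o) is engaged (a current General Exemption Letter is held), but yields to (p): (p) operates against (o): a current Annual Declaration is held. Exception (e) stands.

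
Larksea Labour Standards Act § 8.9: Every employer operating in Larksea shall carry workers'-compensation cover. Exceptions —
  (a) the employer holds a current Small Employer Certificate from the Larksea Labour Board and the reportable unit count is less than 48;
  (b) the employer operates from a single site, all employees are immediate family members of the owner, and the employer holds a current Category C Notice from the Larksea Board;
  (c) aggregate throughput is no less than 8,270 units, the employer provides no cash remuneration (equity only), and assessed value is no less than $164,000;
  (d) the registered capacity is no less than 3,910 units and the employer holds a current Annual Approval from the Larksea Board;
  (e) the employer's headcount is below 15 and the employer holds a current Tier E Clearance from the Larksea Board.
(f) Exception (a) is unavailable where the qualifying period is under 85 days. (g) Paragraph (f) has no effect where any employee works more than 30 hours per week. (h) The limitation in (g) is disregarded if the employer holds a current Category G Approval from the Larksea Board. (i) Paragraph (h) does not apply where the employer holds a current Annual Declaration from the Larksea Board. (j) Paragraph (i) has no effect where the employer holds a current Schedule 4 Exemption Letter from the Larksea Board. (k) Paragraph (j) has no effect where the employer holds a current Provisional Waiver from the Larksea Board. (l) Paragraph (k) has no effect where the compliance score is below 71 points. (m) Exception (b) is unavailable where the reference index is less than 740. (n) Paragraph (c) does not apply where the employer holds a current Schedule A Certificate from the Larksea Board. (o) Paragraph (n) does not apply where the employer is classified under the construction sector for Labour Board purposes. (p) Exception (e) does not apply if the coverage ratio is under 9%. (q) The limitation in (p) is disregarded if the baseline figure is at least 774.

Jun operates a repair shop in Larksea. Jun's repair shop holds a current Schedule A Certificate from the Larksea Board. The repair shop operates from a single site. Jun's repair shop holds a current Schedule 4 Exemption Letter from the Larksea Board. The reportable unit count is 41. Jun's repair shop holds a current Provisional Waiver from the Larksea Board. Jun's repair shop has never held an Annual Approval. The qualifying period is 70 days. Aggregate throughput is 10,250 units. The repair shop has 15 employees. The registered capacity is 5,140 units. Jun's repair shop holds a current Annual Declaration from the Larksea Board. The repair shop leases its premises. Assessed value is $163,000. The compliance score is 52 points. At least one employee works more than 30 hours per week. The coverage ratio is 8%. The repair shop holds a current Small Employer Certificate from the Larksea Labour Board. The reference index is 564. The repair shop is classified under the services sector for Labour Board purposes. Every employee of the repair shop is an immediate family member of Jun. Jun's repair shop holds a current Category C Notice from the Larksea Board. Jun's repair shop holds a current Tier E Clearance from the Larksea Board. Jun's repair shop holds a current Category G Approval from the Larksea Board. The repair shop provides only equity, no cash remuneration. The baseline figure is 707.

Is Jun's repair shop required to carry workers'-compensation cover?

Exception (a) is satisfied on its face — a current Small Employer Certificate is held; the reportable unit count is 41, less than the 48 limit. But applying paragraphs (f)–(l): (f) is engaged — the qualifying period is 70 days, under the 85 days limit. (g) would limit (f) — at least one employee exceeds 30 hours/week — but (h) sets (g) aside: (h) operates against (g): a current Category G Approval is held. (i) applies (a current Annual Declaration is held), but is itself disapplied by (j): (j) applies — a current Schedule 4 Exemption Letter is held. (k) would limit (j) — a current Provisional Waiver is held — but (l) sets (k) aside: (l) operates against (k): the compliance score is 52 points, below the 71 points limit. (a) is therefore removed.
Exception (b) is satisfied on its face — the employer operates from a single site; every employee is an immediate family member; a current Category C Notice is held. But: (m) operates against (b): the reference index is 564, less than the 740 limit. Exception (b) does not apply.
Exception (c) does not apply: assessed value is $163,000, short of $164,000.
Exception (d) does not apply: no current Annual Approval is held.
Exception (e) requires that the employer's headcount is below 15; but the employer's headcount is 15, not below 15, so (e) is unavailable.
No exception applies. The general rule governs.

Yes — Jun's repair shop must carry workers'-compensation cover.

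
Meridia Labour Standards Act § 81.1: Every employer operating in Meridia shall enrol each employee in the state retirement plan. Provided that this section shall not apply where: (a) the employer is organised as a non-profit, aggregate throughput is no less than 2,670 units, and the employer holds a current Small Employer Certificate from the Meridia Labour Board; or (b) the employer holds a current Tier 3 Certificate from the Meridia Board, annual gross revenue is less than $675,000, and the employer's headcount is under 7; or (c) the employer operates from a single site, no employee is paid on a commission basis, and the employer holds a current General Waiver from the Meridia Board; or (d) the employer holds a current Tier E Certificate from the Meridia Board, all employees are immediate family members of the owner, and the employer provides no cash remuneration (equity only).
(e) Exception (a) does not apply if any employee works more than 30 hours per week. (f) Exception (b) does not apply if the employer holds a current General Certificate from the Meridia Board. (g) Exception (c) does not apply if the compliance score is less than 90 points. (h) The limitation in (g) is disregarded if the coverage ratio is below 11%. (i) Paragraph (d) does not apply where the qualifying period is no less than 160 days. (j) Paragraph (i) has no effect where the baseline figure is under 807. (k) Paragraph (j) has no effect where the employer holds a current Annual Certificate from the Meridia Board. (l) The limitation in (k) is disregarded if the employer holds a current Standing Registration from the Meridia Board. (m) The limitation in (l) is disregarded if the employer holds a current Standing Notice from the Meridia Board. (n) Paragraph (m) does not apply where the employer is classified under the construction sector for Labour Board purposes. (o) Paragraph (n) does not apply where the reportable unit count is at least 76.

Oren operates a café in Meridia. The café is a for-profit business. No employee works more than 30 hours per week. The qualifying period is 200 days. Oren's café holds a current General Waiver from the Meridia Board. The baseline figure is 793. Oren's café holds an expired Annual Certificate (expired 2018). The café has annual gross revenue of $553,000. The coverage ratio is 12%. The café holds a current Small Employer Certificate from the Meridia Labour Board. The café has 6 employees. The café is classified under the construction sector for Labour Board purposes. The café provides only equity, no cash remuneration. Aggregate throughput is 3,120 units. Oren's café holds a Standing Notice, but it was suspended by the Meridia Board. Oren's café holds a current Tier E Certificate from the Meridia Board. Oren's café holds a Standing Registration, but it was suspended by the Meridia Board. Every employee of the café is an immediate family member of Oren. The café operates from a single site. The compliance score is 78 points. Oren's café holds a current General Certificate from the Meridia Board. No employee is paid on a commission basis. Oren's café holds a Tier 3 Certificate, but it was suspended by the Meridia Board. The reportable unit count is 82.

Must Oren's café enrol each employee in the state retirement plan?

Exception (a) requires that the employer is organised as a non-profit; but the employer is for-profit, so (a) is unavailable.
Exception (b) fails — the Tier 3 Certificate is not current.
Exception (c): the employer operates from a single site; no employee is paid on commission; a current General Waiver is held — every condition holds. Turning to paragraphs (g)–(h): (g) operates against (c): the compliance score is 78 points, less than the 90 points limit. (h), which would lift (g), does not operate here — the coverage ratio is 12%, not below 11%. Exception (c) does not apply.
Exception (d)'s conditions are all satisfied: a current Tier E Certificate is held; every employee is an immediate family member; remuneration is equity-only. Applying paragraphs (i)–(o): (i) is triggered (the qualifying period is 200 days, meeting the 160 days threshold), but is displaced by (j): (j) operates — the baseline figure is 793, under the 807 limit. (k) is inapplicable (there is no Annual Certificate in force), so (j) stands. Exception (d) stands.

No — exception (d) applies; Oren's café is not required to enrol each employee in the state retirement plan.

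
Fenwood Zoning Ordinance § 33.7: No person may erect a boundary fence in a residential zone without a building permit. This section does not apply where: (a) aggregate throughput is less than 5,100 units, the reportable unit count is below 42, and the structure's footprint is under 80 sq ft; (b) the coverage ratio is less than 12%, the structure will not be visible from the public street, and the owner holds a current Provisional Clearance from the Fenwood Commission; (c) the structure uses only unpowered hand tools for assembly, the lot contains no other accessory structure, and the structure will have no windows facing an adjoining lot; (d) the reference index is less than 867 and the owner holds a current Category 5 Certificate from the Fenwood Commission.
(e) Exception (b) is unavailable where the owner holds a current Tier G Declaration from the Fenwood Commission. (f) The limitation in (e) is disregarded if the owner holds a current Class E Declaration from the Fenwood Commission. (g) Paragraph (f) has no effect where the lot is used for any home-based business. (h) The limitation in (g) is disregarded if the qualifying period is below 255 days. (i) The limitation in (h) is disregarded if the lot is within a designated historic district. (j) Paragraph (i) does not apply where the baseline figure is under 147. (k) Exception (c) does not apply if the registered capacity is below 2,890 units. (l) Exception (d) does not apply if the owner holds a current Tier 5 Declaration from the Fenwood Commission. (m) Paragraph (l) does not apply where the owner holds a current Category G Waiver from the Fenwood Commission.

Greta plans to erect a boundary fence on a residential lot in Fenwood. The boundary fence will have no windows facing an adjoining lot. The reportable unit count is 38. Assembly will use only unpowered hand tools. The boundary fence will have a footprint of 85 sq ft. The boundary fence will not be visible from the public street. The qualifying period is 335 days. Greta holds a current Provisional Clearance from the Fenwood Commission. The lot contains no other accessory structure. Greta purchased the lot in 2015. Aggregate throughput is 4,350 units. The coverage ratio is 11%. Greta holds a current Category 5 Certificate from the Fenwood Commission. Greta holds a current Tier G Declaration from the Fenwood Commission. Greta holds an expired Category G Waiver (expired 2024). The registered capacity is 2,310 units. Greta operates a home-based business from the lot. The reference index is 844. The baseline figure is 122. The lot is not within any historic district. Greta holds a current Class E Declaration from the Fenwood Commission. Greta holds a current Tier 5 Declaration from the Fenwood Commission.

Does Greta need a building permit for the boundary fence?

Exception (a) requires that the structure's footprint is under 80 sq ft; but the structure's footprint is 85 sq ft, not under 80 sq ft, so (a) is unavailable.
Exception (b): the coverage ratio is 11%, less than the 12% limit; the structure will not be visible from the street; a current Provisional Clearance is held — every condition holds. But: (e) applies — a current Tier G Declaration is held. (f) would limit (e) — a current Class E Declaration is held — but (g) sets (f) aside: (g) operates against (f): a home-based business operates on the lot. (h), which would lift (g), is inapplicable — the qualifying period is 335 days, not below 255 days. So (b) is unavailable.
All of (c)'s requirements are met (assembly uses only hand tools; the lot has no other accessory structure; no windows face an adjoining lot). Turning to paragraph (k): (k) operates — the registered capacity is 2,310 units, below the 2,890 units limit. Exception (c) does not apply.
Exception (d)'s conditions are all satisfied: the reference index is 844, less than the 867 limit; a current Category 5 Certificate is held. But: (l) operates against (d): a current Tier 5 Declaration is held. (m) is not engaged (no current Category G Waiver is held), so (l) stands. So (d) is unavailable.
None of the exceptions is available; § 33.7 applies in full.

Yes — Greta must obtain a building permit.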